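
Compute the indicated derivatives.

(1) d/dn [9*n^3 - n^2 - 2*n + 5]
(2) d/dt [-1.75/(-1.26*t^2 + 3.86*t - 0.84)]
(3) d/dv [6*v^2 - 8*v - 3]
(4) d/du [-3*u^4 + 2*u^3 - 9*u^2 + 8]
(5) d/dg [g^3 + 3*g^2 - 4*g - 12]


(1) = 27*n^2 - 2*n - 2
(2) = (6.755 - 4.41*t)/(1.26*t^2 - 3.86*t + 0.84)^2
(3) = 12*v - 8
(4) = 6*u*(-2*u^2 + u - 3)
(5) = 3*g^2 + 6*g - 4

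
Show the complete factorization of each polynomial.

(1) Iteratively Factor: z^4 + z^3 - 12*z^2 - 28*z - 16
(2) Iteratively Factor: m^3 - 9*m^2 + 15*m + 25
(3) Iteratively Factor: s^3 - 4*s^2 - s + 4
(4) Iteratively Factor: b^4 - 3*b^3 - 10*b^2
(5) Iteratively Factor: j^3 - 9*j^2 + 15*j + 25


(1) = (z + 2)*(z^3 - z^2 - 10*z - 8) = (z + 2)^2*(z^2 - 3*z - 4) = (z - 4)*(z + 2)^2*(z + 1)
(2) = (m - 5)*(m^2 - 4*m - 5) = (m - 5)^2*(m + 1)
(3) = (s - 4)*(s^2 - 1) = (s - 4)*(s + 1)*(s - 1)
(4) = (b)*(b^3 - 3*b^2 - 10*b) = b^2*(b^2 - 3*b - 10) = b^2*(b + 2)*(b - 5)
(5) = (j + 1)*(j^2 - 10*j + 25) = (j - 5)*(j + 1)*(j - 5)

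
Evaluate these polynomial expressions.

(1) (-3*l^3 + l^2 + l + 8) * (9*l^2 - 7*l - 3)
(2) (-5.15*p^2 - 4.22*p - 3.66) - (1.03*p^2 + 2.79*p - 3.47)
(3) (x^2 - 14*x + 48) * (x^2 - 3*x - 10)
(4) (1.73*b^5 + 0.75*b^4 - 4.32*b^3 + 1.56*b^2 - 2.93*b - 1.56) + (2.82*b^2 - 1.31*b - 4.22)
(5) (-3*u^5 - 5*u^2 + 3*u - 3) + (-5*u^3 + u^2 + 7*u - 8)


(1) = -27*l^5 + 30*l^4 + 11*l^3 + 62*l^2 - 59*l - 24
(2) = -6.18*p^2 - 7.01*p - 0.19
(3) = x^4 - 17*x^3 + 80*x^2 - 4*x - 480
(4) = 1.73*b^5 + 0.75*b^4 - 4.32*b^3 + 4.38*b^2 - 4.24*b - 5.78
(5) = -3*u^5 - 5*u^3 - 4*u^2 + 10*u - 11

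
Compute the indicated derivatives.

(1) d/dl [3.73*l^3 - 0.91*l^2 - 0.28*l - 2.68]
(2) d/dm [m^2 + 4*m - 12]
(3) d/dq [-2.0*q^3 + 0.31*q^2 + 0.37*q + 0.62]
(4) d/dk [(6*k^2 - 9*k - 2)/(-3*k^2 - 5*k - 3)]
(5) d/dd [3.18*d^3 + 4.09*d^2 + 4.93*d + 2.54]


(1) = 11.19*l^2 - 1.82*l - 0.28
(2) = 2*m + 4
(3) = -6.0*q^2 + 0.62*q + 0.37
(4) = (-57*k^2 - 48*k + 17)/(9*k^4 + 30*k^3 + 43*k^2 + 30*k + 9)
(5) = 9.54*d^2 + 8.18*d + 4.93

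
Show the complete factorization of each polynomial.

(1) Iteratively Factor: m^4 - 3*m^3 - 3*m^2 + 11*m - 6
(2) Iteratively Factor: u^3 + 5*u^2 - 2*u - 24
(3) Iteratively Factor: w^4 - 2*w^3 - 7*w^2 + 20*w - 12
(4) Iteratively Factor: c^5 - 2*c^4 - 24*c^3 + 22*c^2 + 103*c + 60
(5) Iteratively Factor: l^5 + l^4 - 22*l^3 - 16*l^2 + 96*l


(1) = (m - 3)*(m^3 - 3*m + 2) = (m - 3)*(m - 1)*(m^2 + m - 2) = (m - 3)*(m - 1)*(m + 2)*(m - 1)
(2) = (u + 4)*(u^2 + u - 6) = (u - 2)*(u + 4)*(u + 3)
(3) = (w - 2)*(w^3 - 7*w + 6) = (w - 2)*(w + 3)*(w^2 - 3*w + 2) = (w - 2)*(w - 1)*(w + 3)*(w - 2)
(4) = (c + 4)*(c^4 - 6*c^3 + 22*c + 15) = (c - 5)*(c + 4)*(c^3 - c^2 - 5*c - 3) = (c - 5)*(c + 1)*(c + 4)*(c^2 - 2*c - 3) = (c - 5)*(c - 3)*(c + 1)*(c + 4)*(c + 1)
(5) = (l)*(l^4 + l^3 - 22*l^2 - 16*l + 96) = l*(l - 4)*(l^3 + 5*l^2 - 2*l - 24) = l*(l - 4)*(l - 2)*(l^2 + 7*l + 12) = l*(l - 4)*(l - 2)*(l + 3)*(l + 4)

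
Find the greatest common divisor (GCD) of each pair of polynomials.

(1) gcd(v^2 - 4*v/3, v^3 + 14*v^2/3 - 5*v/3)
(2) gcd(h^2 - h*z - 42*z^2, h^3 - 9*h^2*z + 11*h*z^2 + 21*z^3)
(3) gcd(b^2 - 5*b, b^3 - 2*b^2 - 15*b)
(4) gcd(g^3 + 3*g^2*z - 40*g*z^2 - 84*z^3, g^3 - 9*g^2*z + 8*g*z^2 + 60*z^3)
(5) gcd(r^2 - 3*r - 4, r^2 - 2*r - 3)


(1) = gcd(v*(v - 4/3), v*(v - 1/3)*(v + 5)) = v
(2) = -h + 7*z
(3) = b^2 - 5*b
(4) = -g^2 + 4*g*z + 12*z^2
(5) = r + 1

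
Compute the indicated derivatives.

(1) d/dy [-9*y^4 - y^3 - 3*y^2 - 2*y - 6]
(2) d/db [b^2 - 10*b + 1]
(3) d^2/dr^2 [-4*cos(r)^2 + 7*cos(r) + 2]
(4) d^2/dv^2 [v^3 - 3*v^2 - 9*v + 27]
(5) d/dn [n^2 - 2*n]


(1) = -36*y^3 - 3*y^2 - 6*y - 2
(2) = 2*b - 10
(3) = -7*cos(r) + 8*cos(2*r)
(4) = 6*v - 6
(5) = 2*n - 2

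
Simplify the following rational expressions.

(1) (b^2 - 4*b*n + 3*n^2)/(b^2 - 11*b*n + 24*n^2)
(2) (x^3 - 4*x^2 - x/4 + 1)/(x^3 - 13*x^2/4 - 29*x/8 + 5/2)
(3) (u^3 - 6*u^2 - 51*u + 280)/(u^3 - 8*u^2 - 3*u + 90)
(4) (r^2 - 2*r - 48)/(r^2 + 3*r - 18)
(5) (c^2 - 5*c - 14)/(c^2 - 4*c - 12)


(1) = (b - n)/(b - 8*n)
(2) = (4*x + 2)/(4*x + 5)
(3) = (u^2 - u - 56)/(u^2 - 3*u - 18)
(4) = (r - 8)/(r - 3)
(5) = (c - 7)/(c - 6)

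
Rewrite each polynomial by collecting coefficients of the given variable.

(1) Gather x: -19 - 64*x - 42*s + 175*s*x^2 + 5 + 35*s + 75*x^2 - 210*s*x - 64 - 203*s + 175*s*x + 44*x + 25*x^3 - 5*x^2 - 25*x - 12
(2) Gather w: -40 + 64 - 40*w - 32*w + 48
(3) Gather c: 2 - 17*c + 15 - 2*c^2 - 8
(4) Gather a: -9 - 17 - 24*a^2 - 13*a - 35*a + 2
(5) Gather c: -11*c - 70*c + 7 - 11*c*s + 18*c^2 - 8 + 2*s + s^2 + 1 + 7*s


(1) = -210*s + 25*x^3 + x^2*(175*s + 70) + x*(-35*s - 45) - 90
(2) = 72 - 72*w
(3) = -2*c^2 - 17*c + 9
(4) = -24*a^2 - 48*a - 24
(5) = 18*c^2 + c*(-11*s - 81) + s^2 + 9*s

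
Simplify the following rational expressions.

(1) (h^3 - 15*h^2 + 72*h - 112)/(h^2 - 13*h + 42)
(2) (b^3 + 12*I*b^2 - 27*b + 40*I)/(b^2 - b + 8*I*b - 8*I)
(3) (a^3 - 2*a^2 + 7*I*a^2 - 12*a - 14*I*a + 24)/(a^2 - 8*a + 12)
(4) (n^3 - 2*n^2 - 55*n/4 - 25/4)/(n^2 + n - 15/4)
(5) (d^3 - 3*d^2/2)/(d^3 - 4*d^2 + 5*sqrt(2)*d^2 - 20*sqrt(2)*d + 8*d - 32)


(1) = (h^2 - 8*h + 16)/(h - 6)
(2) = (b^2 + 4*I*b + 5)/(b - 1)
(3) = (a^2 + 7*I*a - 12)/(a - 6)
(4) = (2*n^2 - 9*n - 5)/(2*n - 3)
(5) = (2*d^3 - 3*d^2)/(2*d^3 + d^2*(-8 + 10*sqrt(2)) + d*(16 - 40*sqrt(2)) - 64)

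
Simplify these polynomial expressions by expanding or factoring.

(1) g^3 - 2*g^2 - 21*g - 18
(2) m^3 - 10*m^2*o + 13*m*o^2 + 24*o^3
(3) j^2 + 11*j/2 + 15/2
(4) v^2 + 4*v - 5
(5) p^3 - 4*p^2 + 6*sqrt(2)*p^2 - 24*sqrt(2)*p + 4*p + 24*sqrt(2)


(1) = (g - 6)*(g + 1)*(g + 3)
(2) = (m - 8*o)*(m - 3*o)*(m + o)
(3) = (j + 5/2)*(j + 3)
(4) = (v - 1)*(v + 5)
(5) = (p - 2)^2*(p + 6*sqrt(2))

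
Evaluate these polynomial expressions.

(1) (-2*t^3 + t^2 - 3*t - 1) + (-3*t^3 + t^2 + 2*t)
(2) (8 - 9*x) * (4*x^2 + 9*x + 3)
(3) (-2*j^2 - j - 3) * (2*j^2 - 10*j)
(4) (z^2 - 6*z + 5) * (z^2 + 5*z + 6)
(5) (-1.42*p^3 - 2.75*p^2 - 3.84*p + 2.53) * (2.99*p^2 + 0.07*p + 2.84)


(1) = -5*t^3 + 2*t^2 - t - 1
(2) = -36*x^3 - 49*x^2 + 45*x + 24
(3) = -4*j^4 + 18*j^3 + 4*j^2 + 30*j
(4) = z^4 - z^3 - 19*z^2 - 11*z + 30
(5) = -4.2458*p^5 - 8.3219*p^4 - 15.7069*p^3 - 0.5141*p^2 - 10.7285*p + 7.1852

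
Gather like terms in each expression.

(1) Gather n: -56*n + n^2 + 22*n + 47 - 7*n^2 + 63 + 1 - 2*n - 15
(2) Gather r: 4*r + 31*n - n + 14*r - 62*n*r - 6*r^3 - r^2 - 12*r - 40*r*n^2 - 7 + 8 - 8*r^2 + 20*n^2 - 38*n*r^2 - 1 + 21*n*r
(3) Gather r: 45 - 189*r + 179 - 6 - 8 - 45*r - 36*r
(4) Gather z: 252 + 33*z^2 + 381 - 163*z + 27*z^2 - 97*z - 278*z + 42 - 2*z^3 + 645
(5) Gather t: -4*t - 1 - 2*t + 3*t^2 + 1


(1) = -6*n^2 - 36*n + 96
(2) = 20*n^2 + 30*n - 6*r^3 + r^2*(-38*n - 9) + r*(-40*n^2 - 41*n + 6)
(3) = 210 - 270*r
(4) = -2*z^3 + 60*z^2 - 538*z + 1320
(5) = 3*t^2 - 6*t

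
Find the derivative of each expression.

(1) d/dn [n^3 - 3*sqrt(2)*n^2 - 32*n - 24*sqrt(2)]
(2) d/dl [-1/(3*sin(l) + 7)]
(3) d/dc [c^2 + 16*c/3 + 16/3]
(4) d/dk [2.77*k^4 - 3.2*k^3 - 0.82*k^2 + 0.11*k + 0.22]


(1) = 3*n^2 - 6*sqrt(2)*n - 32
(2) = 3*cos(l)/(3*sin(l) + 7)^2
(3) = 2*c + 16/3
(4) = 11.08*k^3 - 9.6*k^2 - 1.64*k + 0.11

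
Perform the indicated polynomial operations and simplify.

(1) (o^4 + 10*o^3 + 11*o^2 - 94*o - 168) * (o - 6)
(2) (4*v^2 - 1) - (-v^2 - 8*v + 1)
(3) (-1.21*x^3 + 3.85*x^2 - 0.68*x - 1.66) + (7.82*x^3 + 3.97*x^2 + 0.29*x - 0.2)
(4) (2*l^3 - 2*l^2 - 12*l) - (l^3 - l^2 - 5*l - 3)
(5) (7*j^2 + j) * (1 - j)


(1) = o^5 + 4*o^4 - 49*o^3 - 160*o^2 + 396*o + 1008
(2) = 5*v^2 + 8*v - 2
(3) = 6.61*x^3 + 7.82*x^2 - 0.39*x - 1.86
(4) = l^3 - l^2 - 7*l + 3
(5) = -7*j^3 + 6*j^2 + j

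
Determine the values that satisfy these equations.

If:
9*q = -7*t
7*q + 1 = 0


Then:
q = -1/7
t = 9/49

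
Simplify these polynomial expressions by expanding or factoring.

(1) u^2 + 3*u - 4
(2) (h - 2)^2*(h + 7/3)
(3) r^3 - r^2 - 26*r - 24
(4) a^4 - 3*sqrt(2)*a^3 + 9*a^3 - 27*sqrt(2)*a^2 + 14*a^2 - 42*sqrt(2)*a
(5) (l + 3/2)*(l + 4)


(1) = (u - 1)*(u + 4)
(2) = h^3 - 5*h^2/3 - 16*h/3 + 28/3
(3) = (r - 6)*(r + 1)*(r + 4)
(4) = a*(a + 2)*(a + 7)*(a - 3*sqrt(2))
(5) = l^2 + 11*l/2 + 6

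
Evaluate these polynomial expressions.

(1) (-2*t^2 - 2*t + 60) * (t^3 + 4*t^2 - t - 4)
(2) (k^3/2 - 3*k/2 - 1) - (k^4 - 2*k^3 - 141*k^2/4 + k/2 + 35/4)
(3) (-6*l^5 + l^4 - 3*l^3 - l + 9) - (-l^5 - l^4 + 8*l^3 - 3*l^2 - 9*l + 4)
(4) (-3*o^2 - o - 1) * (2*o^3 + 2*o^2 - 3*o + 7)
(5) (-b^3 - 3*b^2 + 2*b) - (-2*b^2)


(1) = -2*t^5 - 10*t^4 + 54*t^3 + 250*t^2 - 52*t - 240
(2) = -k^4 + 5*k^3/2 + 141*k^2/4 - 2*k - 39/4
(3) = -5*l^5 + 2*l^4 - 11*l^3 + 3*l^2 + 8*l + 5
(4) = -6*o^5 - 8*o^4 + 5*o^3 - 20*o^2 - 4*o - 7
(5) = -b^3 - b^2 + 2*b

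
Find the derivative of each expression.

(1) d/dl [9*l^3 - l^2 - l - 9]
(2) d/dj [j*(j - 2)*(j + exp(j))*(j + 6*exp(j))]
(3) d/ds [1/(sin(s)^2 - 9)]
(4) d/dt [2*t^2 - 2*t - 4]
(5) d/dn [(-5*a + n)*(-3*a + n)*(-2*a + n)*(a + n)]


(1) = 27*l^2 - 2*l - 1
(2) = 7*j^3*exp(j) + 4*j^3 + 12*j^2*exp(2*j) + 7*j^2*exp(j) - 6*j^2 - 12*j*exp(2*j) - 28*j*exp(j) - 12*exp(2*j)
(3) = -2*sin(s)*cos(s)/(sin(s)^2 - 9)^2
(4) = 4*t - 2
(5) = a^3 + 42*a^2*n - 27*a*n^2 + 4*n^3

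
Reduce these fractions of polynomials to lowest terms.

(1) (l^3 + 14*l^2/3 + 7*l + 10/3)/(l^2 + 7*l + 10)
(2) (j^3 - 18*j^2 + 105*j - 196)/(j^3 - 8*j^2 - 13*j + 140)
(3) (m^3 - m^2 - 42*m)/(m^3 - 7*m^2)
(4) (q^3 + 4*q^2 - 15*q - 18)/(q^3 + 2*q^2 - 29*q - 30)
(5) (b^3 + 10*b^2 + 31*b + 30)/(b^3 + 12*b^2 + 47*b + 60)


(1) = (3*l^2 + 8*l + 5)/(3*l + 15)
(2) = (j^2 - 11*j + 28)/(j^2 - j - 20)
(3) = (m + 6)/m
(4) = (q - 3)/(q - 5)
(5) = (b + 2)/(b + 4)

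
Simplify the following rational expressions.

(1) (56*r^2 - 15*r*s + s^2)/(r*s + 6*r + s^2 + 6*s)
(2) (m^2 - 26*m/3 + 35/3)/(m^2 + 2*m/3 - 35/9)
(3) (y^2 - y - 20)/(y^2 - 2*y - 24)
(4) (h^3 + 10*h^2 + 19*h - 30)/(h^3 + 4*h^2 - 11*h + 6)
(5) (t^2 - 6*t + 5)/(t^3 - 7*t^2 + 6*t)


(1) = (56*r^2 - 15*r*s + s^2)/(r*s + 6*r + s^2 + 6*s)
(2) = (3*m - 21)/(3*m + 7)
(3) = (y - 5)/(y - 6)
(4) = (h + 5)/(h - 1)
(5) = (t - 5)/(t^2 - 6*t)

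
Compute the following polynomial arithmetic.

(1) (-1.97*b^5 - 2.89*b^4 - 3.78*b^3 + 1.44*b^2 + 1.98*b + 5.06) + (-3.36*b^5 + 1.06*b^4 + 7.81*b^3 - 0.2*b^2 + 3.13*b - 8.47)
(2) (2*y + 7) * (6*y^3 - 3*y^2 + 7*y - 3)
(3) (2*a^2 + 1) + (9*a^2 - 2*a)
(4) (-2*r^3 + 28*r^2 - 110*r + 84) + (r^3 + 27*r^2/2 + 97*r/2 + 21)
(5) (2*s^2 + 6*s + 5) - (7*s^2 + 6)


(1) = -5.33*b^5 - 1.83*b^4 + 4.03*b^3 + 1.24*b^2 + 5.11*b - 3.41
(2) = 12*y^4 + 36*y^3 - 7*y^2 + 43*y - 21
(3) = 11*a^2 - 2*a + 1
(4) = -r^3 + 83*r^2/2 - 123*r/2 + 105
(5) = -5*s^2 + 6*s - 1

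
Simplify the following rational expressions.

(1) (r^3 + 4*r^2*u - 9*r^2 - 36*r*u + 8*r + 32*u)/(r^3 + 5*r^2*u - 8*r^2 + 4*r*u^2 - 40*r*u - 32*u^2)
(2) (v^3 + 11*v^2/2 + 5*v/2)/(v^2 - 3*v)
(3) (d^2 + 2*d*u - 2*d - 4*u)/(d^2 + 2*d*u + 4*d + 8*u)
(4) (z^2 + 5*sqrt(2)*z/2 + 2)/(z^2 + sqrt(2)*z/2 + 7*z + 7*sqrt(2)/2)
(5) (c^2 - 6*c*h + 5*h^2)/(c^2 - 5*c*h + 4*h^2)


(1) = (r - 1)/(r + u)
(2) = (2*v^2 + 11*v + 5)/(2*v - 6)
(3) = (d - 2)/(d + 4)
(4) = (4*z + 8*sqrt(2))/(4*z + 28)
(5) = (c - 5*h)/(c - 4*h)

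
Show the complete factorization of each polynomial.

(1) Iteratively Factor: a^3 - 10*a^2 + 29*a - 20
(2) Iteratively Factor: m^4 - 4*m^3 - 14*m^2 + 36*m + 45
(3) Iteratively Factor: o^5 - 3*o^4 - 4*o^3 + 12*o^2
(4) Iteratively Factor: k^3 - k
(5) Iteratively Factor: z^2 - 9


(1) = (a - 4)*(a^2 - 6*a + 5) = (a - 4)*(a - 1)*(a - 5)
(2) = (m - 3)*(m^3 - m^2 - 17*m - 15) = (m - 3)*(m + 3)*(m^2 - 4*m - 5) = (m - 5)*(m - 3)*(m + 3)*(m + 1)
(3) = (o - 2)*(o^4 - o^3 - 6*o^2) = o*(o - 2)*(o^3 - o^2 - 6*o) = o*(o - 2)*(o + 2)*(o^2 - 3*o) = o^2*(o - 2)*(o + 2)*(o - 3)
(4) = (k - 1)*(k^2 + k) = (k - 1)*(k + 1)*(k)
(5) = (z + 3)*(z - 3)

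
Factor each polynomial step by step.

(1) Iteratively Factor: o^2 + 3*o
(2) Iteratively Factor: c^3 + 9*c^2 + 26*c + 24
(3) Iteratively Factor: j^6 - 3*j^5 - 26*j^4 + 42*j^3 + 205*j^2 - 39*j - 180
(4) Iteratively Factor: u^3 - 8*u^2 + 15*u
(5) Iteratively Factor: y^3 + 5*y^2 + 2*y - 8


(1) = (o + 3)*(o)
(2) = (c + 3)*(c^2 + 6*c + 8) = (c + 2)*(c + 3)*(c + 4)
(3) = (j + 3)*(j^5 - 6*j^4 - 8*j^3 + 66*j^2 + 7*j - 60) = (j + 1)*(j + 3)*(j^4 - 7*j^3 - j^2 + 67*j - 60) = (j - 5)*(j + 1)*(j + 3)*(j^3 - 2*j^2 - 11*j + 12) = (j - 5)*(j - 4)*(j + 1)*(j + 3)*(j^2 + 2*j - 3) = (j - 5)*(j - 4)*(j - 1)*(j + 1)*(j + 3)*(j + 3)
(4) = (u - 3)*(u^2 - 5*u) = (u - 5)*(u - 3)*(u)
(5) = (y + 4)*(y^2 + y - 2) = (y + 2)*(y + 4)*(y - 1)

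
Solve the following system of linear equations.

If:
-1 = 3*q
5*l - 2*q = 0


Then:
l = -2/15
q = -1/3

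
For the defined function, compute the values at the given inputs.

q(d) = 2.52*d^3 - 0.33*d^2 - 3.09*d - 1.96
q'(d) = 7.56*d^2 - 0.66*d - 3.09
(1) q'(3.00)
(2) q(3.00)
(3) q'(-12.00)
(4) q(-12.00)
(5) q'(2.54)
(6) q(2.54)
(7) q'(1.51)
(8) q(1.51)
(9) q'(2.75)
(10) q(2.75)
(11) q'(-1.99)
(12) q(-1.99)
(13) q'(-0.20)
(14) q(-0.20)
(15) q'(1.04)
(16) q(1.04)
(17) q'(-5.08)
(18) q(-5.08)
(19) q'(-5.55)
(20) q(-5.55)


(1) = 62.97
(2) = 53.84
(3) = 1093.47
(4) = -4366.96
(5) = 44.01
(6) = 29.36
(7) = 13.15
(8) = 1.30
(9) = 52.27
(10) = 39.46
(11) = 28.16
(12) = -16.98
(13) = -2.66
(14) = -1.38
(15) = 4.40
(16) = -2.70
(17) = 195.36
(18) = -325.14
(19) = 233.44
(20) = -425.78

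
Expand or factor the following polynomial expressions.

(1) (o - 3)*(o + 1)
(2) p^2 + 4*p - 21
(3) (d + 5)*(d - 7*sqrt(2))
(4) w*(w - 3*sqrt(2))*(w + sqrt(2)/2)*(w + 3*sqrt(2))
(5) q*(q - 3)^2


(1) = o^2 - 2*o - 3
(2) = (p - 3)*(p + 7)
(3) = d^2 - 7*sqrt(2)*d + 5*d - 35*sqrt(2)
(4) = w^4 + sqrt(2)*w^3/2 - 18*w^2 - 9*sqrt(2)*w
(5) = q^3 - 6*q^2 + 9*q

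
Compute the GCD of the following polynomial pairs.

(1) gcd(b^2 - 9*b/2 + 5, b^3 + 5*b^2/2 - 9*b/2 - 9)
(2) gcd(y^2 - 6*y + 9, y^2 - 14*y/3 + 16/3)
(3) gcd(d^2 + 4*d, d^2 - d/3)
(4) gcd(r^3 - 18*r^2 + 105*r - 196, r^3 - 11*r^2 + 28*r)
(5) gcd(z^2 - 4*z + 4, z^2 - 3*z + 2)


(1) = b - 2
(2) = gcd((y - 3)^2, (y - 8/3)*(y - 2)) = 1
(3) = d
(4) = r^2 - 11*r + 28
(5) = gcd((z - 2)^2, (z - 2)*(z - 1)) = z - 2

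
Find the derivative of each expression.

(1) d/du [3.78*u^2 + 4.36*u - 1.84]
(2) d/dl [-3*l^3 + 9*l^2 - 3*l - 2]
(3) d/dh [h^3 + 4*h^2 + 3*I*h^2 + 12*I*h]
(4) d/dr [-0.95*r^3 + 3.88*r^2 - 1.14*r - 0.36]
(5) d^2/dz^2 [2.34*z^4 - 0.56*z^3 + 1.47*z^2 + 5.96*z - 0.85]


(1) = 7.56*u + 4.36
(2) = -9*l^2 + 18*l - 3
(3) = 3*h^2 + h*(8 + 6*I) + 12*I
(4) = -2.85*r^2 + 7.76*r - 1.14
(5) = 28.08*z^2 - 3.36*z + 2.94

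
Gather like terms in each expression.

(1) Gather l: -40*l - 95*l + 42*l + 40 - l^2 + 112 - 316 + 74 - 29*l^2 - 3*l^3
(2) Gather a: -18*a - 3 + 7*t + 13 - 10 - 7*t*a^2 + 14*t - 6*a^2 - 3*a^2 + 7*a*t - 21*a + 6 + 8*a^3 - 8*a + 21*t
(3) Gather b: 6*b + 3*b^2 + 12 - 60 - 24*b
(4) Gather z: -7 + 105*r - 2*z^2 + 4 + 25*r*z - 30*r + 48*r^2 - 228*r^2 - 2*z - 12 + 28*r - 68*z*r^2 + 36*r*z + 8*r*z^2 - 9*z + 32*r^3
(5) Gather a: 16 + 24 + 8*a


(1) = -3*l^3 - 30*l^2 - 93*l - 90
(2) = 8*a^3 + a^2*(-7*t - 9) + a*(7*t - 47) + 42*t + 6
(3) = 3*b^2 - 18*b - 48
(4) = 32*r^3 - 180*r^2 + 103*r + z^2*(8*r - 2) + z*(-68*r^2 + 61*r - 11) - 15
(5) = 8*a + 40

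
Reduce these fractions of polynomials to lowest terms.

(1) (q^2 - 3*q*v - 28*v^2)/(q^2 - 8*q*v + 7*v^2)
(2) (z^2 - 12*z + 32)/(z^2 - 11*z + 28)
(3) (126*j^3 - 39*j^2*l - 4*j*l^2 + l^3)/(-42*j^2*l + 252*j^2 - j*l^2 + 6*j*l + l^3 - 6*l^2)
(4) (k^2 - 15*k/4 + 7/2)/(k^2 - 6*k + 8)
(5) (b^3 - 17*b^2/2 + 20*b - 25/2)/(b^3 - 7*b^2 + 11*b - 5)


(1) = (q + 4*v)/(q - v)
(2) = (z - 8)/(z - 7)
(3) = (-3*j + l)/(l - 6)
(4) = (4*k - 7)/(4*k - 16)
(5) = (2*b - 5)/(2*b - 2)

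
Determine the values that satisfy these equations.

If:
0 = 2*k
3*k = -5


Then:
No Solution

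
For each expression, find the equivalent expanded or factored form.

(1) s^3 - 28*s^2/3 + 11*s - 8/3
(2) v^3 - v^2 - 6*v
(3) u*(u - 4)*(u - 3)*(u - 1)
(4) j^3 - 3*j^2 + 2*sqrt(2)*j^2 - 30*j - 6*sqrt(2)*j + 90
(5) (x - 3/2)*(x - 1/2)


(1) = (s - 8)*(s - 1)*(s - 1/3)
(2) = v*(v - 3)*(v + 2)
(3) = u^4 - 8*u^3 + 19*u^2 - 12*u
(4) = (j - 3)*(j - 3*sqrt(2))*(j + 5*sqrt(2))
(5) = x^2 - 2*x + 3/4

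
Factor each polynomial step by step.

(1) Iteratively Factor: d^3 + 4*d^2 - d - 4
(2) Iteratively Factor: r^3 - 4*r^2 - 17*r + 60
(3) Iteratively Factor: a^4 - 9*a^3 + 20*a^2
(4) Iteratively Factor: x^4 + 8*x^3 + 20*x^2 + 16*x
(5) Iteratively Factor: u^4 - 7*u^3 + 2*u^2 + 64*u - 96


(1) = (d - 1)*(d^2 + 5*d + 4) = (d - 1)*(d + 4)*(d + 1)
(2) = (r - 5)*(r^2 + r - 12) = (r - 5)*(r + 4)*(r - 3)
(3) = (a - 5)*(a^3 - 4*a^2) = (a - 5)*(a - 4)*(a^2) = a*(a - 5)*(a - 4)*(a)
(4) = (x + 2)*(x^3 + 6*x^2 + 8*x) = (x + 2)*(x + 4)*(x^2 + 2*x) = (x + 2)^2*(x + 4)*(x)
(5) = (u - 4)*(u^3 - 3*u^2 - 10*u + 24) = (u - 4)*(u + 3)*(u^2 - 6*u + 8) = (u - 4)*(u - 2)*(u + 3)*(u - 4)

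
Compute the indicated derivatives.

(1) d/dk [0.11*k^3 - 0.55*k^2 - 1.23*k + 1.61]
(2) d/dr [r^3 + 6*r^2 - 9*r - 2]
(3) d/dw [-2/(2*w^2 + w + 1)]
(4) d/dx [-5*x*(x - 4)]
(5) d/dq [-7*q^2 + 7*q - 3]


(1) = 0.33*k^2 - 1.1*k - 1.23
(2) = 3*r^2 + 12*r - 9
(3) = 2*(4*w + 1)/(2*w^2 + w + 1)^2
(4) = 20 - 10*x
(5) = 7 - 14*q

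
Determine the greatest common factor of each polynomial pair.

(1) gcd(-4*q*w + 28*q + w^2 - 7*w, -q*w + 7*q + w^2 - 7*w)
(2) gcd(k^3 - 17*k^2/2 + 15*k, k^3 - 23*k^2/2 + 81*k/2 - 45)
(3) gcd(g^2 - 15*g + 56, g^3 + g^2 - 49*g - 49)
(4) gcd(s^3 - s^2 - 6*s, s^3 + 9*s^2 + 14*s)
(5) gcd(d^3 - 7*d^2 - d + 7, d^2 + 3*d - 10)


(1) = gcd((-4*q + w)*(w - 7), (-q + w)*(w - 7)) = w - 7
(2) = gcd(k*(k - 6)*(k - 5/2), (k - 6)*(k - 3)*(k - 5/2)) = k^2 - 17*k/2 + 15
(3) = gcd((g - 8)*(g - 7), (g - 7)*(g + 1)*(g + 7)) = g - 7
(4) = s^2 + 2*s
(5) = 1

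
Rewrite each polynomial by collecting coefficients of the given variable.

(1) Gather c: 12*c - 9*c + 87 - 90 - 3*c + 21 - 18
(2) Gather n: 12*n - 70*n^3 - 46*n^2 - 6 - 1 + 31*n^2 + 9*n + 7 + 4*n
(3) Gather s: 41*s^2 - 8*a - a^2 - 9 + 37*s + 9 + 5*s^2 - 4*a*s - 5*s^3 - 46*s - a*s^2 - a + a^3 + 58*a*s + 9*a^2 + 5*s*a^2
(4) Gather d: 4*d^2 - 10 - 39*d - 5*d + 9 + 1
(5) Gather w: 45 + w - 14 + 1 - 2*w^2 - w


(1) = 0
(2) = -70*n^3 - 15*n^2 + 25*n
(3) = a^3 + 8*a^2 - 9*a - 5*s^3 + s^2*(46 - a) + s*(5*a^2 + 54*a - 9)
(4) = 4*d^2 - 44*d
(5) = 32 - 2*w^2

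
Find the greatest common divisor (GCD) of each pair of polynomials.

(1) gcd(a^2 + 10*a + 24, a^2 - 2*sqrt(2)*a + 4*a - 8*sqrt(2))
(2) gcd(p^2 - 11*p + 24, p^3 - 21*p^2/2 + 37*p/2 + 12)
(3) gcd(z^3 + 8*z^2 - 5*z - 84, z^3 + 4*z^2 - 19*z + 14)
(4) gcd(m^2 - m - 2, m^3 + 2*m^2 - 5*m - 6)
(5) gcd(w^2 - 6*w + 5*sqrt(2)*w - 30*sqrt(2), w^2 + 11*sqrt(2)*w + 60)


(1) = a + 4
(2) = gcd((p - 8)*(p - 3), (p - 8)*(p - 3)*(p + 1/2)) = p^2 - 11*p + 24
(3) = z + 7
(4) = m^2 - m - 2
(5) = w + 5*sqrt(2)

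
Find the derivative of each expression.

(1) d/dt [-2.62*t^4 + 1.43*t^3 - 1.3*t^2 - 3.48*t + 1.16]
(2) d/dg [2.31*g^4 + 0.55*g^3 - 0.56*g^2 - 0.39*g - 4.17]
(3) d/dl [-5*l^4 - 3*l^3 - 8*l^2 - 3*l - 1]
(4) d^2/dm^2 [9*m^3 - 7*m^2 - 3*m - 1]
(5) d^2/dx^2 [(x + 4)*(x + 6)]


(1) = -10.48*t^3 + 4.29*t^2 - 2.6*t - 3.48
(2) = 9.24*g^3 + 1.65*g^2 - 1.12*g - 0.39
(3) = -20*l^3 - 9*l^2 - 16*l - 3
(4) = 54*m - 14
(5) = 2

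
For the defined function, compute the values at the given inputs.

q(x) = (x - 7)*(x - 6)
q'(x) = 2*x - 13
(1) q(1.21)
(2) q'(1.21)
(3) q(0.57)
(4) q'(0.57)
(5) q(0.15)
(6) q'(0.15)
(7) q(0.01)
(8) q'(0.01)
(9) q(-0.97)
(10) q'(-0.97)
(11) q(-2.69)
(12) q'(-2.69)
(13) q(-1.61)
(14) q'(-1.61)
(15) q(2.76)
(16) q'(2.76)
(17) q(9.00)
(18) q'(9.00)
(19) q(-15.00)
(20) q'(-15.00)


(1) = 27.73
(2) = -10.58
(3) = 34.91
(4) = -11.86
(5) = 40.07
(6) = -12.70
(7) = 41.87
(8) = -12.98
(9) = 55.55
(10) = -14.94
(11) = 84.21
(12) = -18.38
(13) = 65.52
(14) = -16.22
(15) = 13.74
(16) = -7.48
(17) = 6.00
(18) = 5.00
(19) = 462.00
(20) = -43.00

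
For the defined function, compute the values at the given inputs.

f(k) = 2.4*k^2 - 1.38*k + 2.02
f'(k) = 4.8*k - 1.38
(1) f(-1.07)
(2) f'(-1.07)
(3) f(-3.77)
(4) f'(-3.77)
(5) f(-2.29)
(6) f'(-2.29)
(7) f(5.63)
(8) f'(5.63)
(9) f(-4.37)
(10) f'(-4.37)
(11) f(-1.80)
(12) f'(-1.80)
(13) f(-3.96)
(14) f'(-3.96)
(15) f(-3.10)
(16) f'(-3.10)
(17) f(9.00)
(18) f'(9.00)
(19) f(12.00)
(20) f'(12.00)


(1) = 6.24
(2) = -6.52
(3) = 41.33
(4) = -19.48
(5) = 17.77
(6) = -12.37
(7) = 70.32
(8) = 25.64
(9) = 53.88
(10) = -22.36
(11) = 12.28
(12) = -10.02
(13) = 45.12
(14) = -20.39
(15) = 29.36
(16) = -16.26
(17) = 184.00
(18) = 41.82
(19) = 331.06
(20) = 56.22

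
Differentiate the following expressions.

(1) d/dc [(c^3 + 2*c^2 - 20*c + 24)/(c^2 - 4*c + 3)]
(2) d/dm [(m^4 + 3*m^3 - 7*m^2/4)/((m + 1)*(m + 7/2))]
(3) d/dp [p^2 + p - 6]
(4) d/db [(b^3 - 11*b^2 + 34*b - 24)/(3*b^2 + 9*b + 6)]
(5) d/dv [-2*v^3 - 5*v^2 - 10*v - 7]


(1) = (c^4 - 8*c^3 + 21*c^2 - 36*c + 36)/(c^4 - 8*c^3 + 22*c^2 - 24*c + 9)
(2) = m*(4*m^2 + 5*m - 2)/(2*(m^2 + 2*m + 1))
(3) = 2*p + 1
(4) = (b^4 + 6*b^3 - 61*b^2 + 4*b + 140)/(3*(b^4 + 6*b^3 + 13*b^2 + 12*b + 4))
(5) = -6*v^2 - 10*v - 10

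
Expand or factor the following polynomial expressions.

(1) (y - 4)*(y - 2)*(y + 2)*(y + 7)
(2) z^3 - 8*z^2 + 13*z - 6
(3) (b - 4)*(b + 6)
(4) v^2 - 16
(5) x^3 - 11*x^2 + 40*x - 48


(1) = y^4 + 3*y^3 - 32*y^2 - 12*y + 112
(2) = (z - 6)*(z - 1)^2
(3) = b^2 + 2*b - 24
(4) = (v - 4)*(v + 4)
(5) = (x - 4)^2*(x - 3)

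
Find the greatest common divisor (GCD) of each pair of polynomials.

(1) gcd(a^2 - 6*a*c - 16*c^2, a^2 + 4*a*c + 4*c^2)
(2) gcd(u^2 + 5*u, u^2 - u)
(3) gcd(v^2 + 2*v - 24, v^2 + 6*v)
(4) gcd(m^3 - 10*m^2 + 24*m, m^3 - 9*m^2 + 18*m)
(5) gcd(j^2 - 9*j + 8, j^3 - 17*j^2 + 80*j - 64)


(1) = a + 2*c
(2) = u
(3) = gcd((v - 4)*(v + 6), v*(v + 6)) = v + 6
(4) = gcd(m*(m - 6)*(m - 4), m*(m - 6)*(m - 3)) = m^2 - 6*m
(5) = j^2 - 9*j + 8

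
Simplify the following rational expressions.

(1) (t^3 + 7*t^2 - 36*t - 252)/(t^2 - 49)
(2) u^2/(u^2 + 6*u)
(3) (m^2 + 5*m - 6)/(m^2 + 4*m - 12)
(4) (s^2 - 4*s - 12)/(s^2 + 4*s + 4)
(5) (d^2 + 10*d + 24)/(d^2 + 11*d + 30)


(1) = (t^2 - 36)/(t - 7)
(2) = u/(u + 6)
(3) = (m - 1)/(m - 2)
(4) = (s - 6)/(s + 2)
(5) = (d + 4)/(d + 5)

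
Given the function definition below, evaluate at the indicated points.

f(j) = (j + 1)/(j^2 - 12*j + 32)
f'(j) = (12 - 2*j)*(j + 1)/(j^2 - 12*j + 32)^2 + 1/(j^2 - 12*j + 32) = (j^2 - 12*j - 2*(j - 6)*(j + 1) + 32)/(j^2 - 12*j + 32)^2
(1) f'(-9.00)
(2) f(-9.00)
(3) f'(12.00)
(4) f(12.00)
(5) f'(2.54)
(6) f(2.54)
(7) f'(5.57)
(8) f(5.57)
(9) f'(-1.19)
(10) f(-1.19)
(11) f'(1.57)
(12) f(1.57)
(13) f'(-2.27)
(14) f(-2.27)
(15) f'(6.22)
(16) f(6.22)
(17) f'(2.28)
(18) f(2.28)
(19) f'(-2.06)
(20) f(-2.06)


(1) = -0.00
(2) = -0.04
(3) = -0.12
(4) = 0.41
(5) = 0.51
(6) = 0.44
(7) = 0.13
(8) = -1.72
(9) = 0.02
(10) = -0.00
(11) = 0.16
(12) = 0.16
(13) = 0.01
(14) = -0.02
(15) = -0.46
(16) = -1.83
(17) = 0.35
(18) = 0.33
(19) = 0.01
(20) = -0.02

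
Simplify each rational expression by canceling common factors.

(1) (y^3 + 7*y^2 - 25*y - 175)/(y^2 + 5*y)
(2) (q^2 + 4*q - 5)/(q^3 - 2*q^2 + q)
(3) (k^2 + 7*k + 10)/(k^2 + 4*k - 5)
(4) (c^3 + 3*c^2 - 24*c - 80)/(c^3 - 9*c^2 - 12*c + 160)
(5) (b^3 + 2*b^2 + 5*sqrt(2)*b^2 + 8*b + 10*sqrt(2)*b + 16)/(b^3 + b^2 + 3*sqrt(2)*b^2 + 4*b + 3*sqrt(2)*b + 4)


(1) = (y^2 + 2*y - 35)/y
(2) = (q + 5)/(q^2 - q)
(3) = (k + 2)/(k - 1)
(4) = (c + 4)/(c - 8)
(5) = (b^2 + b*(2 + 4*sqrt(2)) + 8*sqrt(2))/(b^2 + b*(1 + 2*sqrt(2)) + 2*sqrt(2))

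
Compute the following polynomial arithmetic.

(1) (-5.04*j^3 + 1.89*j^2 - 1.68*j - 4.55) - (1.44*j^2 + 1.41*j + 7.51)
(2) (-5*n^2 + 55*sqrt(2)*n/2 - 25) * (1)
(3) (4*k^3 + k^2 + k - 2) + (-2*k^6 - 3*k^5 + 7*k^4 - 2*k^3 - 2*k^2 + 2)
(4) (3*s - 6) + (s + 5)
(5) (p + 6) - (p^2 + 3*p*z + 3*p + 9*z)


(1) = -5.04*j^3 + 0.45*j^2 - 3.09*j - 12.06
(2) = -5*n^2 + 55*sqrt(2)*n/2 - 25
(3) = -2*k^6 - 3*k^5 + 7*k^4 + 2*k^3 - k^2 + k
(4) = 4*s - 1
(5) = -p^2 - 3*p*z - 2*p - 9*z + 6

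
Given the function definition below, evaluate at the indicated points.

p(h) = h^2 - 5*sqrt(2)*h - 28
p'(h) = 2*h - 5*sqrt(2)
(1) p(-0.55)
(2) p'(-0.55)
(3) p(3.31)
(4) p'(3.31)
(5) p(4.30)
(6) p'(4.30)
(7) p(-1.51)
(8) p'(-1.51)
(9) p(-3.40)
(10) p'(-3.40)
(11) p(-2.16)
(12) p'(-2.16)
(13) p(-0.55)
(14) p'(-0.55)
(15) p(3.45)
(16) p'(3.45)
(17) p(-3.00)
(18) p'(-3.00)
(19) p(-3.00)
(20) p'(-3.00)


(1) = -23.81
(2) = -8.17
(3) = -40.45
(4) = -0.45
(5) = -39.92
(6) = 1.53
(7) = -15.04
(8) = -10.09
(9) = 7.60
(10) = -13.87
(11) = -8.06
(12) = -11.39
(13) = -23.81
(14) = -8.17
(15) = -40.49
(16) = -0.17
(17) = 2.21
(18) = -13.07
(19) = 2.21
(20) = -13.07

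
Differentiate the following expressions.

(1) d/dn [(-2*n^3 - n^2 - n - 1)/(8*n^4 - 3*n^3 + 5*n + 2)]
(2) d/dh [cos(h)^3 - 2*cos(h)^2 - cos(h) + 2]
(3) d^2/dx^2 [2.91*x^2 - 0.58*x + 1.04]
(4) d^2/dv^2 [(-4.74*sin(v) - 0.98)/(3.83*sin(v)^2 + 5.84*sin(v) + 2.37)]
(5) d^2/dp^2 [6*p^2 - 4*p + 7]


(1) = (-(6*n^2 + 2*n + 1)*(8*n^4 - 3*n^3 + 5*n + 2) + (32*n^3 - 9*n^2 + 5)*(2*n^3 + n^2 + n + 1))/(8*n^4 - 3*n^3 + 5*n + 2)^2
(2) = (-3*cos(h)^2 + 4*cos(h) + 1)*sin(h)
(3) = 5.82000000000000
(4) = (69.530586*sin(v)^5 - 48.51844*sin(v)^4 - 331.454328*sin(v)^3 - 154.017268*sin(v)^2 + 139.69371*sin(v) + 82.154924)/(3.83*sin(v)^2 + 5.84*sin(v) + 2.37)^3
(5) = 12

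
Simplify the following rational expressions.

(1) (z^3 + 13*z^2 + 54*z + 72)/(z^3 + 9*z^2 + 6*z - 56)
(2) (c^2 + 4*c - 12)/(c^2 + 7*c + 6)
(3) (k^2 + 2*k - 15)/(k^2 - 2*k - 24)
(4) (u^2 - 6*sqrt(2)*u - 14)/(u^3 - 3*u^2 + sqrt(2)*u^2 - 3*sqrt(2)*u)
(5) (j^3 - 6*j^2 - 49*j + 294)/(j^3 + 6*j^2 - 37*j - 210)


(1) = (z^2 + 9*z + 18)/(z^2 + 5*z - 14)
(2) = (c - 2)/(c + 1)
(3) = (k^2 + 2*k - 15)/(k^2 - 2*k - 24)
(4) = (u - 7*sqrt(2))/(u^2 - 3*u)
(5) = (j - 7)/(j + 5)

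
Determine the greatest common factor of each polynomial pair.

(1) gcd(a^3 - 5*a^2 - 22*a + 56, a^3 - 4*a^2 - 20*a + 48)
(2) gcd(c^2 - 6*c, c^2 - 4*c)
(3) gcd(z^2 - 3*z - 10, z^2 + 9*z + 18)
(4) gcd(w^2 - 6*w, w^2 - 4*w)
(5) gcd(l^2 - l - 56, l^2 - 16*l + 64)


(1) = gcd((a - 7)*(a - 2)*(a + 4), (a - 6)*(a - 2)*(a + 4)) = a^2 + 2*a - 8
(2) = c
(3) = 1
(4) = w
(5) = l - 8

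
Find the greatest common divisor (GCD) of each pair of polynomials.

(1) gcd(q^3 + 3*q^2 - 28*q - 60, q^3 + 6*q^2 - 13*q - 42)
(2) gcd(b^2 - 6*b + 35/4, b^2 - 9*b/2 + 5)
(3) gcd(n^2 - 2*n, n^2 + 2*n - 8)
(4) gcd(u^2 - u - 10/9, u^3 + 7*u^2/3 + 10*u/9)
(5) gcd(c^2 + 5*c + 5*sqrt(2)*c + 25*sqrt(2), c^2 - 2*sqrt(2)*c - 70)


(1) = q + 2
(2) = gcd((b - 7/2)*(b - 5/2), (b - 5/2)*(b - 2)) = b - 5/2
(3) = n - 2
(4) = gcd((u - 5/3)*(u + 2/3), u*(u + 2/3)*(u + 5/3)) = u + 2/3
(5) = gcd((c + 5)*(c + 5*sqrt(2)), (c - 7*sqrt(2))*(c + 5*sqrt(2))) = c + 5*sqrt(2)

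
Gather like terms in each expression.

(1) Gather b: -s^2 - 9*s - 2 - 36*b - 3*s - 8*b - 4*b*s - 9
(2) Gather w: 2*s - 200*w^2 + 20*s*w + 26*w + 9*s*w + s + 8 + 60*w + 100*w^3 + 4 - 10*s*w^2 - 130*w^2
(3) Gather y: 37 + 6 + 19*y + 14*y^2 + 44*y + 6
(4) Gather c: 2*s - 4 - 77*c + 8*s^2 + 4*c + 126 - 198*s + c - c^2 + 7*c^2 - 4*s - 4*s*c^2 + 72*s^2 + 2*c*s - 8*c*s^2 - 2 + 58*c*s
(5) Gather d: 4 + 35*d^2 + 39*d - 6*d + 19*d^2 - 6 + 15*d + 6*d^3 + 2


(1) = b*(-4*s - 44) - s^2 - 12*s - 11
(2) = 3*s + 100*w^3 + w^2*(-10*s - 330) + w*(29*s + 86) + 12
(3) = 14*y^2 + 63*y + 49
(4) = c^2*(6 - 4*s) + c*(-8*s^2 + 60*s - 72) + 80*s^2 - 200*s + 120
(5) = 6*d^3 + 54*d^2 + 48*d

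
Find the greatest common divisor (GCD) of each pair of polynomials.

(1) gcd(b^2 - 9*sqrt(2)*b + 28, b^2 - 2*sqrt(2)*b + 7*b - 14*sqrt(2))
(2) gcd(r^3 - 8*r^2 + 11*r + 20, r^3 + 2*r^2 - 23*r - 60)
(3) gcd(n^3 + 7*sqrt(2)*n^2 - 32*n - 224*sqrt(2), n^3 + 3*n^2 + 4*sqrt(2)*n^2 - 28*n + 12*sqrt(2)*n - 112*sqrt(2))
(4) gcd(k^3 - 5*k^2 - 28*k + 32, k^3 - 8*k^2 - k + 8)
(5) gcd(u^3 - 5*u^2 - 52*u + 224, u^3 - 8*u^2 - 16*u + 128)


(1) = gcd((b - 7*sqrt(2))*(b - 2*sqrt(2)), (b + 7)*(b - 2*sqrt(2))) = b - 2*sqrt(2)
(2) = r - 5
(3) = gcd((n - 4*sqrt(2))*(n + 4*sqrt(2))*(n + 7*sqrt(2)), (n - 4)*(n + 7)*(n + 4*sqrt(2))) = n + 4*sqrt(2)
(4) = gcd((k - 8)*(k - 1)*(k + 4), (k - 8)*(k - 1)*(k + 1)) = k^2 - 9*k + 8
(5) = gcd((u - 8)*(u - 4)*(u + 7), (u - 8)*(u - 4)*(u + 4)) = u^2 - 12*u + 32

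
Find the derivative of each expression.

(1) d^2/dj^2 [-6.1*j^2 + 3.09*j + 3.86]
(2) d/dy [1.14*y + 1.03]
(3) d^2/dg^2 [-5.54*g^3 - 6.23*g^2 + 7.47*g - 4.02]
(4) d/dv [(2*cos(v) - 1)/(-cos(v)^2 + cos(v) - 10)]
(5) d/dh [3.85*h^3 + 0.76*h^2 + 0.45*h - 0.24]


(1) = -12.2000000000000
(2) = 1.14000000000000
(3) = -33.24*g - 12.46
(4) = (2*cos(v) - cos(2*v) + 18)*sin(v)/(sin(v)^2 + cos(v) - 11)^2
(5) = 11.55*h^2 + 1.52*h + 0.45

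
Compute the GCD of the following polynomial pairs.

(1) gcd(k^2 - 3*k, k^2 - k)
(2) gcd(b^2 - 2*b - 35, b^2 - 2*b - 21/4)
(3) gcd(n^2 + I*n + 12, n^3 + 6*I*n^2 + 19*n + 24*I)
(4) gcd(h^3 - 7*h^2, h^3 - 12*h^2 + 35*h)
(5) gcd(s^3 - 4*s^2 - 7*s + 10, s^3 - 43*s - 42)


(1) = k
(2) = 1
(3) = n - 3*I
(4) = h^2 - 7*h
(5) = gcd((s - 5)*(s - 1)*(s + 2), (s - 7)*(s + 1)*(s + 6)) = 1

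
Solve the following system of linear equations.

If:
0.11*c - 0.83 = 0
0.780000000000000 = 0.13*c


Then:
No Solution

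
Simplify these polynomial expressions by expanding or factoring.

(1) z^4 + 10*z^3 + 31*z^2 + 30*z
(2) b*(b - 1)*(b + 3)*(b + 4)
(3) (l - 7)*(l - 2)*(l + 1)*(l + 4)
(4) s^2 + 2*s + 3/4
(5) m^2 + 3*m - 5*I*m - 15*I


(1) = z*(z + 2)*(z + 3)*(z + 5)
(2) = b^4 + 6*b^3 + 5*b^2 - 12*b
(3) = l^4 - 4*l^3 - 27*l^2 + 34*l + 56
(4) = (s + 1/2)*(s + 3/2)
(5) = (m + 3)*(m - 5*I)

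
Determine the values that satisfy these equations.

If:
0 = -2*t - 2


Then:
t = -1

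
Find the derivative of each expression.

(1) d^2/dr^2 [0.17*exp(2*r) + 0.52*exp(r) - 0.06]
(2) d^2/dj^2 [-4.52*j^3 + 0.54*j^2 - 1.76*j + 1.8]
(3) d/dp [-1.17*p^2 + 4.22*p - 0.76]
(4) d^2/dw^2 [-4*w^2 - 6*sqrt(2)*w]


(1) = (0.68*exp(r) + 0.52)*exp(r)
(2) = 1.08 - 27.12*j
(3) = 4.22 - 2.34*p
(4) = -8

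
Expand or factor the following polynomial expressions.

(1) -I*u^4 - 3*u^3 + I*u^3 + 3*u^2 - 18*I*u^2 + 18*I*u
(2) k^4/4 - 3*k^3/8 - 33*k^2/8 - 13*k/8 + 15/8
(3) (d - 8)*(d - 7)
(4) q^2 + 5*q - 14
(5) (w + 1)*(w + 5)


(1) = u*(u - 6*I)*(u + 3*I)*(-I*u + I)
(2) = (k/4 + 1/4)*(k - 5)*(k - 1/2)*(k + 3)
(3) = d^2 - 15*d + 56
(4) = (q - 2)*(q + 7)
(5) = w^2 + 6*w + 5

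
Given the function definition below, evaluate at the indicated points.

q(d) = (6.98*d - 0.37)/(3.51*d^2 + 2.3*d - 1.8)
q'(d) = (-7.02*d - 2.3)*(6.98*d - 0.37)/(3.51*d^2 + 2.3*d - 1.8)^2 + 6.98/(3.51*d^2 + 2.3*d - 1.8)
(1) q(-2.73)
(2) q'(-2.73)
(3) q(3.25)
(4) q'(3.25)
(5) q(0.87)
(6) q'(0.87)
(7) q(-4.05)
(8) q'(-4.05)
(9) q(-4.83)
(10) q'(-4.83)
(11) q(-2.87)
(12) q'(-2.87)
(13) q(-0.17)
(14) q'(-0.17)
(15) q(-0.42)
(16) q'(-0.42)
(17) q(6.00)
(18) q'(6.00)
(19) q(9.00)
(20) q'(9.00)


(1) = -1.07
(2) = -0.62
(3) = 0.52
(4) = -0.14
(5) = 2.00
(6) = -3.43
(7) = -0.62
(8) = -0.20
(9) = -0.49
(10) = -0.13
(11) = -0.99
(12) = -0.53
(13) = 0.74
(14) = -2.95
(15) = 1.54
(16) = -3.72
(17) = 0.30
(18) = -0.05
(19) = 0.21
(20) = -0.02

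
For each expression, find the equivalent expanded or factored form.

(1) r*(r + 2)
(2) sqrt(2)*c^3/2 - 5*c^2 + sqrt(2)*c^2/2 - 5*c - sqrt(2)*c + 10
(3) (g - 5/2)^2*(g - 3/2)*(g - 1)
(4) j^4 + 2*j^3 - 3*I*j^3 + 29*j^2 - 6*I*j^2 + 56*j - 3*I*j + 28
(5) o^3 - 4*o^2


(1) = r^2 + 2*r
(2) = (c - 1)*(c - 5*sqrt(2))*(sqrt(2)*c/2 + sqrt(2))
(3) = g^4 - 15*g^3/2 + 81*g^2/4 - 185*g/8 + 75/8
(4) = (j + 1)^2*(j - 7*I)*(j + 4*I)
(5) = o^2*(o - 4)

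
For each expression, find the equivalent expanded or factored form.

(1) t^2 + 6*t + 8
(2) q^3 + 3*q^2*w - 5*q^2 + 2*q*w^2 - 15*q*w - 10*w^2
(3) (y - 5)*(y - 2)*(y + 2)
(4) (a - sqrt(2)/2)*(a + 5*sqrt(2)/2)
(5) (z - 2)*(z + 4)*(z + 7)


(1) = (t + 2)*(t + 4)
(2) = (q - 5)*(q + w)*(q + 2*w)
(3) = y^3 - 5*y^2 - 4*y + 20
(4) = a^2 + 2*sqrt(2)*a - 5/2
(5) = z^3 + 9*z^2 + 6*z - 56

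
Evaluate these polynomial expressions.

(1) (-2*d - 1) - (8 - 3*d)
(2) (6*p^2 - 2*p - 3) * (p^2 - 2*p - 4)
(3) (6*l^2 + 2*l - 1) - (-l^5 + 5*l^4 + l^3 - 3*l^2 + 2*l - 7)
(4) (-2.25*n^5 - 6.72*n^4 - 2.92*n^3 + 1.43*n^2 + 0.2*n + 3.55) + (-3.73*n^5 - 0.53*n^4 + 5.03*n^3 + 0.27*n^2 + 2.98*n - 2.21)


(1) = d - 9
(2) = 6*p^4 - 14*p^3 - 23*p^2 + 14*p + 12
(3) = l^5 - 5*l^4 - l^3 + 9*l^2 + 6
(4) = -5.98*n^5 - 7.25*n^4 + 2.11*n^3 + 1.7*n^2 + 3.18*n + 1.34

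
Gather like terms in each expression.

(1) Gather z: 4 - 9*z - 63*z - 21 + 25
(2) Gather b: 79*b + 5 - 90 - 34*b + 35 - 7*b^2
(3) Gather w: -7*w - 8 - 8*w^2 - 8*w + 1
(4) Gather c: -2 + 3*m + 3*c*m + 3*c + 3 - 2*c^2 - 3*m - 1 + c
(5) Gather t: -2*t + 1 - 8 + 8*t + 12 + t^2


(1) = 8 - 72*z
(2) = -7*b^2 + 45*b - 50
(3) = -8*w^2 - 15*w - 7
(4) = -2*c^2 + c*(3*m + 4)
(5) = t^2 + 6*t + 5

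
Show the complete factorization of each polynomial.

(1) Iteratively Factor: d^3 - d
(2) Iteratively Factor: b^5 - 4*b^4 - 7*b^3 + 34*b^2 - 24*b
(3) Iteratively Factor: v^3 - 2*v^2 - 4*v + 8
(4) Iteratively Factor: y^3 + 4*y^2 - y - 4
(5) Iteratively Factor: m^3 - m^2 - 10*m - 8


(1) = (d)*(d^2 - 1) = d*(d + 1)*(d - 1)
(2) = (b - 1)*(b^4 - 3*b^3 - 10*b^2 + 24*b) = (b - 4)*(b - 1)*(b^3 + b^2 - 6*b) = (b - 4)*(b - 1)*(b + 3)*(b^2 - 2*b) = (b - 4)*(b - 2)*(b - 1)*(b + 3)*(b)
(3) = (v + 2)*(v^2 - 4*v + 4) = (v - 2)*(v + 2)*(v - 2)
(4) = (y + 4)*(y^2 - 1) = (y + 1)*(y + 4)*(y - 1)
(5) = (m + 1)*(m^2 - 2*m - 8) = (m - 4)*(m + 1)*(m + 2)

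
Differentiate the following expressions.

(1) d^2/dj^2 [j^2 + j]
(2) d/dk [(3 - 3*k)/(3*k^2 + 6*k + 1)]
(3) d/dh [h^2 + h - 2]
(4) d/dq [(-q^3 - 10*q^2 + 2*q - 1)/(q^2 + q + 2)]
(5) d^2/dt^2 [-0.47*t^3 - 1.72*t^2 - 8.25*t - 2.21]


(1) = 2
(2) = 3*(-3*k^2 - 6*k + 6*(k - 1)*(k + 1) - 1)/(3*k^2 + 6*k + 1)^2
(3) = 2*h + 1
(4) = (-q^4 - 2*q^3 - 18*q^2 - 38*q + 5)/(q^4 + 2*q^3 + 5*q^2 + 4*q + 4)
(5) = -2.82*t - 3.44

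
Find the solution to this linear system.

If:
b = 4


Then:
b = 4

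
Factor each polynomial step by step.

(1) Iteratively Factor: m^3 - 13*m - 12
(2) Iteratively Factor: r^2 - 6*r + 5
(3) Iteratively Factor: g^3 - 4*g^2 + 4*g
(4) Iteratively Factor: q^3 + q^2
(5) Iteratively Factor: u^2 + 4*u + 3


(1) = (m + 3)*(m^2 - 3*m - 4) = (m + 1)*(m + 3)*(m - 4)
(2) = (r - 5)*(r - 1)
(3) = (g)*(g^2 - 4*g + 4) = g*(g - 2)*(g - 2)
(4) = (q)*(q^2 + q) = q^2*(q + 1)
(5) = (u + 3)*(u + 1)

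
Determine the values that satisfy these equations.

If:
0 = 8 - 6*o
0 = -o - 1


Then:
No Solution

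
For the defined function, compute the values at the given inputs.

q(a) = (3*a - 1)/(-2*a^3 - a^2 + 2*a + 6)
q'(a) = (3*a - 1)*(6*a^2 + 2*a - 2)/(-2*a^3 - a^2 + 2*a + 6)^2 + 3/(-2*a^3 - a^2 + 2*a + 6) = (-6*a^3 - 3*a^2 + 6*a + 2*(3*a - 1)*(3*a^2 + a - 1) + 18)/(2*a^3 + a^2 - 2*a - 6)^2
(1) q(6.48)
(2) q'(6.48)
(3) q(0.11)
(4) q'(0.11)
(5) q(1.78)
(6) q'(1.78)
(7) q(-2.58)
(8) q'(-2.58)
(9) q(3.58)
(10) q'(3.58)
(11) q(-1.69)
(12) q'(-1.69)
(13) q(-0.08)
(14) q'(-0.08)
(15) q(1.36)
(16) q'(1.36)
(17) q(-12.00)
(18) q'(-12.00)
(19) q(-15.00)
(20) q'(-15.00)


(1) = -0.03
(2) = 0.01
(3) = -0.11
(4) = 0.51
(5) = -0.89
(6) = 3.12
(7) = -0.31
(8) = -0.25
(9) = -0.11
(10) = 0.06
(11) = -0.64
(12) = -0.49
(13) = -0.21
(14) = 0.59
(15) = 1.67
(16) = 12.39
(17) = -0.01
(18) = -0.00
(19) = -0.01
(20) = -0.00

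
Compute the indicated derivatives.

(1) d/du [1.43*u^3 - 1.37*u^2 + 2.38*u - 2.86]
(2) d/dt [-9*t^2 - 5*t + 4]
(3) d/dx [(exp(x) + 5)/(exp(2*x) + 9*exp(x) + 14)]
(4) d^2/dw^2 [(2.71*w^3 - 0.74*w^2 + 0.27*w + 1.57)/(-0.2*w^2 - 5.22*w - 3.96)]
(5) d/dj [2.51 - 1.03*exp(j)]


(1) = 4.29*u^2 - 2.74*u + 2.38
(2) = -18*t - 5
(3) = (-(exp(x) + 5)*(2*exp(x) + 9) + exp(2*x) + 9*exp(x) + 14)*exp(x)/(exp(2*x) + 9*exp(x) + 14)^2
(4) = (-144.960408*w^3 - 340.006992*w^2 - 263.534256*w - 48.70188)/(0.008*w^6 + 0.6264*w^5 + 16.82424*w^4 + 167.042088*w^3 + 333.119952*w^2 + 245.573856*w + 62.099136)
(5) = -1.03*exp(j)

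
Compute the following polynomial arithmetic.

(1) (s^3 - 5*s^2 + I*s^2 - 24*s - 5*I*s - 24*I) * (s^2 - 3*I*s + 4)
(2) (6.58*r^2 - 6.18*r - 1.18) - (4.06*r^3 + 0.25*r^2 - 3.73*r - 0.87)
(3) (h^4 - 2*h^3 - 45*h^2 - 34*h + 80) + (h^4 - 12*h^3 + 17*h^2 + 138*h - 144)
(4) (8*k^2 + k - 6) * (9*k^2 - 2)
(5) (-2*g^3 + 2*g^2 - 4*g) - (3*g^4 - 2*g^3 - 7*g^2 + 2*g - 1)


(1) = s^5 - 5*s^4 - 2*I*s^4 - 17*s^3 + 10*I*s^3 - 35*s^2 + 52*I*s^2 - 168*s - 20*I*s - 96*I
(2) = -4.06*r^3 + 6.33*r^2 - 2.45*r - 0.31
(3) = 2*h^4 - 14*h^3 - 28*h^2 + 104*h - 64
(4) = 72*k^4 + 9*k^3 - 70*k^2 - 2*k + 12
(5) = -3*g^4 + 9*g^2 - 6*g + 1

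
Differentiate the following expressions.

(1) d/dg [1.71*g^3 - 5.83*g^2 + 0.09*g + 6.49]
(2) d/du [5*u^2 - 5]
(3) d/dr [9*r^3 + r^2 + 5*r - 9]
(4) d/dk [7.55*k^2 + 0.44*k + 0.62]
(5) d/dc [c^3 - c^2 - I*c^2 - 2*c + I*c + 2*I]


(1) = 5.13*g^2 - 11.66*g + 0.09
(2) = 10*u
(3) = 27*r^2 + 2*r + 5
(4) = 15.1*k + 0.44
(5) = 3*c^2 - 2*c - 2*I*c - 2 + I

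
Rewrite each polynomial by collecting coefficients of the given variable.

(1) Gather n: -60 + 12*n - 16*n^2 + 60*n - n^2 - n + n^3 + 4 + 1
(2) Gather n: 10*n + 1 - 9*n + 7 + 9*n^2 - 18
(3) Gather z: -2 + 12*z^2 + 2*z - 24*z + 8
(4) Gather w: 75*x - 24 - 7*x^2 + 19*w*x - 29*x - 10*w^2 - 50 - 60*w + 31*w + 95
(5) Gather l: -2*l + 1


(1) = n^3 - 17*n^2 + 71*n - 55
(2) = 9*n^2 + n - 10
(3) = 12*z^2 - 22*z + 6
(4) = -10*w^2 + w*(19*x - 29) - 7*x^2 + 46*x + 21
(5) = 1 - 2*l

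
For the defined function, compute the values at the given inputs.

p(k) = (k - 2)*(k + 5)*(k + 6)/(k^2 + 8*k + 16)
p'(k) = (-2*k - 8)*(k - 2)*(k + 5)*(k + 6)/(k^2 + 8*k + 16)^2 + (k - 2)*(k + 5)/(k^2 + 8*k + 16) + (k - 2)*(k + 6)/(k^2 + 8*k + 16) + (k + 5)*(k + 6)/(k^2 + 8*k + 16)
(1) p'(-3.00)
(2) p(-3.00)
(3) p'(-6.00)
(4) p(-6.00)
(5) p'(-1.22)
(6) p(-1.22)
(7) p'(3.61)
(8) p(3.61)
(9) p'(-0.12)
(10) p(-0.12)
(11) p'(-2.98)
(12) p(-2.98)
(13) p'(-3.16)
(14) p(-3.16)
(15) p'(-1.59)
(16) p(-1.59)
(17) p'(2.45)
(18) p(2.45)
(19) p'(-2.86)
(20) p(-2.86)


(1) = 41.00
(2) = -30.00
(3) = 2.00
(4) = 0.00
(5) = 4.19
(6) = -7.53
(7) = 1.33
(8) = 2.30
(9) = 2.47
(10) = -4.04
(11) = 38.99
(12) = -29.20
(13) = 64.17
(14) = -38.21
(15) = 5.47
(16) = -9.30
(17) = 1.47
(18) = 0.68
(19) = 29.51
(20) = -25.13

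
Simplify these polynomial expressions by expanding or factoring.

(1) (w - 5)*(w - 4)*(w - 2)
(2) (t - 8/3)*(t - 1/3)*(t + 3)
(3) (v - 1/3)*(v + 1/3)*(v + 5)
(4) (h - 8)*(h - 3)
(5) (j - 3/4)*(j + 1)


(1) = w^3 - 11*w^2 + 38*w - 40
(2) = t^3 - 73*t/9 + 8/3
(3) = v^3 + 5*v^2 - v/9 - 5/9
(4) = h^2 - 11*h + 24
(5) = j^2 + j/4 - 3/4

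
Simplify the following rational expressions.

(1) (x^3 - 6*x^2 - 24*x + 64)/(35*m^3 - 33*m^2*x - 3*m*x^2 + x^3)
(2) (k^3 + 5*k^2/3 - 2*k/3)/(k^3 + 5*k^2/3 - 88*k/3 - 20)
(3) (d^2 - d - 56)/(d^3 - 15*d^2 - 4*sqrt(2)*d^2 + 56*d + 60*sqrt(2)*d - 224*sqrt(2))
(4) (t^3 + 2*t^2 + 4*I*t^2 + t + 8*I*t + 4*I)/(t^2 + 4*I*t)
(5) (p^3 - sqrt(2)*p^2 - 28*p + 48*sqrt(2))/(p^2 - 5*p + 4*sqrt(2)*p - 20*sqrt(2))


(1) = (x^3 - 6*x^2 - 24*x + 64)/(35*m^3 - 33*m^2*x - 3*m*x^2 + x^3)
(2) = (3*k^3 + 5*k^2 - 2*k)/(3*k^3 + 5*k^2 - 88*k - 60)
(3) = (d + 7)/(d^2 + d*(-7 - 4*sqrt(2)) + 28*sqrt(2))
(4) = (t^2 + 2*t + 1)/t
(5) = (p^2 - 5*sqrt(2)*p + 12)/(p - 5)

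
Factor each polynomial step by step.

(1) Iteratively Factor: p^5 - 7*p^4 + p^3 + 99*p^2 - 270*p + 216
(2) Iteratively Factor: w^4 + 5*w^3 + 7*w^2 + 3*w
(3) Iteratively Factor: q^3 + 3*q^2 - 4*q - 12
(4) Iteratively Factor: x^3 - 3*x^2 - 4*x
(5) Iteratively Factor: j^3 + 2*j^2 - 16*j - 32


(1) = (p - 2)*(p^4 - 5*p^3 - 9*p^2 + 81*p - 108) = (p - 3)*(p - 2)*(p^3 - 2*p^2 - 15*p + 36) = (p - 3)^2*(p - 2)*(p^2 + p - 12) = (p - 3)^3*(p - 2)*(p + 4)
(2) = (w + 3)*(w^3 + 2*w^2 + w) = w*(w + 3)*(w^2 + 2*w + 1) = w*(w + 1)*(w + 3)*(w + 1)
(3) = (q - 2)*(q^2 + 5*q + 6) = (q - 2)*(q + 2)*(q + 3)
(4) = (x - 4)*(x^2 + x) = (x - 4)*(x + 1)*(x)
(5) = (j - 4)*(j^2 + 6*j + 8) = (j - 4)*(j + 4)*(j + 2)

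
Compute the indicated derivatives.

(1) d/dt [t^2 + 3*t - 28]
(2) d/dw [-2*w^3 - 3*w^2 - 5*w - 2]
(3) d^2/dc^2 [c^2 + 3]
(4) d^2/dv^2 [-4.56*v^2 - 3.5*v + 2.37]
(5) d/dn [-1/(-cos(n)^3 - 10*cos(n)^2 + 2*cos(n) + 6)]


(1) = 2*t + 3
(2) = -6*w^2 - 6*w - 5
(3) = 2
(4) = -9.12000000000000
(5) = (3*cos(n)^2 + 20*cos(n) - 2)*sin(n)/(cos(n)^3 + 10*cos(n)^2 - 2*cos(n) - 6)^2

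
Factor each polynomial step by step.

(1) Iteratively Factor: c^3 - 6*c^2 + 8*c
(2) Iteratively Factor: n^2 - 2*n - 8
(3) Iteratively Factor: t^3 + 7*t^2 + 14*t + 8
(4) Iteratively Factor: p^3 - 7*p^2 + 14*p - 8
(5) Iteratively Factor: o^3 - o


(1) = (c)*(c^2 - 6*c + 8) = c*(c - 4)*(c - 2)
(2) = (n - 4)*(n + 2)
(3) = (t + 1)*(t^2 + 6*t + 8) = (t + 1)*(t + 4)*(t + 2)
(4) = (p - 4)*(p^2 - 3*p + 2) = (p - 4)*(p - 1)*(p - 2)
(5) = (o - 1)*(o^2 + o) = o*(o - 1)*(o + 1)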